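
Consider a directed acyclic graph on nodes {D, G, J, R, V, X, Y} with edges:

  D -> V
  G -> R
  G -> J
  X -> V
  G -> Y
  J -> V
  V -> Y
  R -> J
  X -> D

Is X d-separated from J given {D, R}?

6 paths connect X and J; each must be blocked for d-separation to hold:
  1. X → D → V → Y ← G → J — D:chain[blocks]; V:chain[open]; Y:collider[blocks]; G:fork[open] ⇒ blocked
  2. X → D → V → Y ← G → R → J — D:chain[blocks]; V:chain[open]; Y:collider[blocks]; G:fork[open]; R:chain[blocks] ⇒ blocked
  3. X → D → V ← J — D:chain[blocks]; V:collider[blocks] ⇒ blocked
  4. X → V → Y ← G → J — V:chain[open]; Y:collider[blocks]; G:fork[open] ⇒ blocked
  5. X → V → Y ← G → R → J — V:chain[open]; Y:collider[blocks]; G:fork[open]; R:chain[blocks] ⇒ blocked
  6. X → V ← J — V:collider[blocks] ⇒ blocked
Every path is blocked, so X and J are d-separated given {D, R}.

Yes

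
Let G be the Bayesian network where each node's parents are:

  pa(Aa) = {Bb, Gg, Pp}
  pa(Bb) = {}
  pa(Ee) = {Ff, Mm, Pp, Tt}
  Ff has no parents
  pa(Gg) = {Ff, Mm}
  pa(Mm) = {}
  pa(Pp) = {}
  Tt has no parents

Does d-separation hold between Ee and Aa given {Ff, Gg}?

No — Ee and Aa are not d-separated given {Ff, Gg}.

Enumerating the 3 paths from Ee to Aa and testing each for blocking by {Ff, Gg}:
  1. Ee ← Pp → Aa — Pp:fork[open] ⇒ active
  2. Ee ← Ff → Gg → Aa — Ff:fork[blocks]; Gg:chain[blocks] ⇒ blocked
  3. Ee ← Mm → Gg → Aa — Mm:fork[open]; Gg:chain[blocks] ⇒ blocked
Because an active path exists, Ee and Aa are not d-separated.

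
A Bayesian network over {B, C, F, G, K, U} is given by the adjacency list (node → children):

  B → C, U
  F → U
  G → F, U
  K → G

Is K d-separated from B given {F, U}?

No — K and B are not d-separated given {F, U}.

We examine all 2 paths between K and B:
  1. K → G → U ← B — G:chain[open]; U:collider[open] ⇒ active
  2. K → G → F → U ← B — G:chain[open]; F:chain[blocks]; U:collider[open] ⇒ blocked
At least one path is unblocked, so d-separation fails.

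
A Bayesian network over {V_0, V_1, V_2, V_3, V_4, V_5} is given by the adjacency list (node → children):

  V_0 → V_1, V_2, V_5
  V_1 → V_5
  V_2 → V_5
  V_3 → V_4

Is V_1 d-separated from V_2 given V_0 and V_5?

No — V_1 and V_2 are not d-separated given {V_0, V_5}.

4 paths connect V_1 and V_2; each must be blocked for d-separation to hold:
  1. V_1 ← V_0 → V_2 — V_0:fork[blocks] ⇒ blocked
  2. V_1 ← V_0 → V_5 ← V_2 — V_0:fork[blocks]; V_5:collider[open] ⇒ blocked
  3. V_1 → V_5 ← V_0 → V_2 — V_5:collider[open]; V_0:fork[blocks] ⇒ blocked
  4. V_1 → V_5 ← V_2 — V_5:collider[open] ⇒ active
At least one path is unblocked, so d-separation fails.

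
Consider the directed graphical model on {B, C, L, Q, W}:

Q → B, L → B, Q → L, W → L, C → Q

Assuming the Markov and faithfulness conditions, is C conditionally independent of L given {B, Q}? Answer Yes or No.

2 paths connect C and L; each must be blocked for d-separation to hold:
Path 1: C → Q → B ← L
  Q is a chain here and Q is conditioned on, so the path is blocked at Q.
Path 2: C → Q → L
  Q is a chain here and Q is conditioned on, so the path is blocked at Q.
Every path is blocked, so C and L are d-separated given {B, Q}.

Yes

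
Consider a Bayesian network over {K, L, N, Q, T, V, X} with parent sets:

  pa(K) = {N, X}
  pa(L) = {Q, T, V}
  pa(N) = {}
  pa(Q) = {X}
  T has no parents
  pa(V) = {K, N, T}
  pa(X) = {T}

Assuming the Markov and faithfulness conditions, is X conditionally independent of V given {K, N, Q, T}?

We examine all 6 paths between X and V:
Path 1: X → K ← N → V
  N is a fork here and N is conditioned on, so the path is blocked at N.
Path 2: X → K → V
  K is a chain here and K is conditioned on, so the path is blocked at K.
Path 3: X → Q → L ← T → V
  Q is a chain here and Q is conditioned on, so the path is blocked at Q.
Path 4: X → Q → L ← V
  Q is a chain here and Q is conditioned on, so the path is blocked at Q.
Path 5: X ← T → L ← V
  T is a fork here and T is conditioned on, so the path is blocked at T.
Path 6: X ← T → V
  T is a fork here and T is conditioned on, so the path is blocked at T.
Every path is blocked, so X and V are d-separated given {K, N, Q, T}.

Yes — X and V are d-separated given {K, N, Q, T}.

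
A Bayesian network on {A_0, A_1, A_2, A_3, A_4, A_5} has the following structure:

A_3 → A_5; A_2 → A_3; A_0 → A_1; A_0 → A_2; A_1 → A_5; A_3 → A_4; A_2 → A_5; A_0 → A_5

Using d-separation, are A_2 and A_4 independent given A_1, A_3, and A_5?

4 paths connect A_2 and A_4; each must be blocked for d-separation to hold:
Path 1: A_2 → A_5 ← A_3 → A_4
  A_3 is a fork here and A_3 is conditioned on, so the path is blocked at A_3.
Path 2: A_2 → A_3 → A_4
  A_3 is a chain here and A_3 is conditioned on, so the path is blocked at A_3.
Path 3: A_2 ← A_0 → A_5 ← A_3 → A_4
  A_3 is a fork here and A_3 is conditioned on, so the path is blocked at A_3.
Path 4: A_2 ← A_0 → A_1 → A_5 ← A_3 → A_4
  A_1 is a chain here and A_1 is conditioned on, so the path is blocked at A_1.
Every path is blocked, so A_2 and A_4 are d-separated given {A_1, A_3, A_5}.

Yes — A_2 and A_4 are d-separated given {A_1, A_3, A_5}.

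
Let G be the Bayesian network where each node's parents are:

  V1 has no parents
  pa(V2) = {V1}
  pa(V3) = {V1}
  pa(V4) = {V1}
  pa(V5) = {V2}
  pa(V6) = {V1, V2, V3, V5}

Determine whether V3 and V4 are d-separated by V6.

No

4 paths connect V3 and V4; each must be blocked for d-separation to hold:
Path 1: V3 → V6 ← V1 → V4
  V6 is a collider and V6 is conditioned on, which opens it; V1 is a fork and V1 is not conditioned on — no node blocks this path, so it is active.
Path 2: V3 → V6 ← V2 ← V1 → V4
  V6 is a collider and V6 is conditioned on, which opens it; V2 is a chain and V2 is not conditioned on; V1 is a fork and V1 is not conditioned on — no node blocks this path, so it is active.
Path 3: V3 → V6 ← V5 ← V2 ← V1 → V4
  V6 is a collider and V6 is conditioned on, which opens it; V5 is a chain and V5 is not conditioned on; V2 is a chain and V2 is not conditioned on; V1 is a fork and V1 is not conditioned on — no node blocks this path, so it is active.
Path 4: V3 ← V1 → V4
  V1 is a fork and V1 is not conditioned on — no node blocks this path, so it is active.
Because an active path exists, V3 and V4 are not d-separated.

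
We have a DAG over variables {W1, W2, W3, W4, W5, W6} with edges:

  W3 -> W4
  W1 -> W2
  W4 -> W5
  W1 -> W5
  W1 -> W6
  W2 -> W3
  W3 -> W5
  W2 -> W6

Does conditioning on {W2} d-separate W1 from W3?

4 paths connect W1 and W3; each must be blocked for d-separation to hold:
Path 1: W1 → W6 ← W2 → W3
  W6 is a collider here and neither W6 nor any of its descendants is conditioned on, so the collider stays closed — the path is blocked at W6.
Path 2: W1 → W2 → W3
  W2 is a chain here and W2 is conditioned on, so the path is blocked at W2.
Path 3: W1 → W5 ← W4 ← W3
  W5 is a collider here and neither W5 nor any of its descendants is conditioned on, so the collider stays closed — the path is blocked at W5.
Path 4: W1 → W5 ← W3
  W5 is a collider here and neither W5 nor any of its descendants is conditioned on, so the collider stays closed — the path is blocked at W5.
Since every path is blocked, d-separation holds.

Yes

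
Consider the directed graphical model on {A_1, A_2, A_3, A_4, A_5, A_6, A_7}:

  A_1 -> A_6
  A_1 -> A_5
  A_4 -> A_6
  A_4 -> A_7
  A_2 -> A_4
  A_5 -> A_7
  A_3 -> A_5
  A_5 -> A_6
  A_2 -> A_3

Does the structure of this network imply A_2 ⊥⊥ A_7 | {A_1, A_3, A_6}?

6 paths connect A_2 and A_7; each must be blocked for d-separation to hold:
Path 1: A_2 → A_4 → A_6 ← A_5 → A_7
  A_4 is a chain and A_4 is not conditioned on; A_6 is a collider and A_6 is conditioned on, which opens it; A_5 is a fork and A_5 is not conditioned on — no node blocks this path, so it is active.
Path 2: A_2 → A_4 → A_6 ← A_1 → A_5 → A_7
  A_1 is a fork here and A_1 is conditioned on, so the path is blocked at A_1.
Path 3: A_2 → A_4 → A_7
  A_4 is a chain and A_4 is not conditioned on — no node blocks this path, so it is active.
Path 4: A_2 → A_3 → A_5 → A_6 ← A_4 → A_7
  A_3 is a chain here and A_3 is conditioned on, so the path is blocked at A_3.
Path 5: A_2 → A_3 → A_5 → A_7
  A_3 is a chain here and A_3 is conditioned on, so the path is blocked at A_3.
Path 6: A_2 → A_3 → A_5 ← A_1 → A_6 ← A_4 → A_7
  A_3 is a chain here and A_3 is conditioned on, so the path is blocked at A_3.
At least one path is unblocked, so d-separation fails.

No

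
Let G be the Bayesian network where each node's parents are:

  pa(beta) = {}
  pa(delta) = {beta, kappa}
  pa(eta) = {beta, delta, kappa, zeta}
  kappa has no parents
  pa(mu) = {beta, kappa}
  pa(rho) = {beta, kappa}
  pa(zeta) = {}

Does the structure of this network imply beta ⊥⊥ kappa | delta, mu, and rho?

Enumerating the 6 paths from beta to kappa and testing each for blocking by {delta, mu, rho}:
  1. beta → delta ← kappa — delta:collider[open] ⇒ active
  2. beta → delta → eta ← kappa — delta:chain[blocks]; eta:collider[blocks] ⇒ blocked
  3. beta → eta ← delta ← kappa — eta:collider[blocks]; delta:chain[blocks] ⇒ blocked
  4. beta → eta ← kappa — eta:collider[blocks] ⇒ blocked
  5. beta → rho ← kappa — rho:collider[open] ⇒ active
  6. beta → mu ← kappa — mu:collider[open] ⇒ active
At least one path is unblocked, so d-separation fails.

No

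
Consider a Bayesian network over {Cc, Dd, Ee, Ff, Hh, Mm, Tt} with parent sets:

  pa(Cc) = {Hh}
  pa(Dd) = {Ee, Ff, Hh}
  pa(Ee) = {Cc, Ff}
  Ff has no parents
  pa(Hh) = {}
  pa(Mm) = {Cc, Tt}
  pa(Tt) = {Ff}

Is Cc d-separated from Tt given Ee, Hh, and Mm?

Enumerating the 5 paths from Cc to Tt and testing each for blocking by {Ee, Hh, Mm}:
  1. Cc → Mm ← Tt — Mm:collider[open] ⇒ active
  2. Cc → Ee ← Ff → Tt — Ee:collider[open]; Ff:fork[open] ⇒ active
  3. Cc → Ee → Dd ← Ff → Tt — Ee:chain[blocks]; Dd:collider[blocks]; Ff:fork[open] ⇒ blocked
  4. Cc ← Hh → Dd ← Ee ← Ff → Tt — Hh:fork[blocks]; Dd:collider[blocks]; Ee:chain[blocks]; Ff:fork[open] ⇒ blocked
  5. Cc ← Hh → Dd ← Ff → Tt — Hh:fork[blocks]; Dd:collider[blocks]; Ff:fork[open] ⇒ blocked
Since the path Cc → Mm ← Tt is active, Cc and Tt are not d-separated given {Ee, Hh, Mm}.

No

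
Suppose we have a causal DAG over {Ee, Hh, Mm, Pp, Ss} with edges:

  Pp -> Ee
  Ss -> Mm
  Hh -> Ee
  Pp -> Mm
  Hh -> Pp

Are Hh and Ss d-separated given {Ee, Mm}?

2 paths connect Hh and Ss; each must be blocked for d-separation to hold:
Path 1: Hh → Ee ← Pp → Mm ← Ss
  Ee is a collider and Ee is conditioned on, which opens it; Pp is a fork and Pp is not conditioned on; Mm is a collider and Mm is conditioned on, which opens it — no node blocks this path, so it is active.
Path 2: Hh → Pp → Mm ← Ss
  Pp is a chain and Pp is not conditioned on; Mm is a collider and Mm is conditioned on, which opens it — no node blocks this path, so it is active.
At least one path is unblocked, so d-separation fails.

No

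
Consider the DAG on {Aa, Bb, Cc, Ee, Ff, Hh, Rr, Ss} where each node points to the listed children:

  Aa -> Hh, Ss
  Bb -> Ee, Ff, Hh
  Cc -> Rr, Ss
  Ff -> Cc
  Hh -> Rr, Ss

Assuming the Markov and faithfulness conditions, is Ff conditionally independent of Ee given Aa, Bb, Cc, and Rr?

Yes

Enumerating the 4 paths from Ff to Ee and testing each for blocking by {Aa, Bb, Cc, Rr}:
Path 1: Ff ← Bb → Ee
  Bb is a fork here and Bb is conditioned on, so the path is blocked at Bb.
Path 2: Ff → Cc → Ss ← Aa → Hh ← Bb → Ee
  Cc is a chain here and Cc is conditioned on, so the path is blocked at Cc.
Path 3: Ff → Cc → Ss ← Hh ← Bb → Ee
  Cc is a chain here and Cc is conditioned on, so the path is blocked at Cc.
Path 4: Ff → Cc → Rr ← Hh ← Bb → Ee
  Cc is a chain here and Cc is conditioned on, so the path is blocked at Cc.
Since every path is blocked, d-separation holds.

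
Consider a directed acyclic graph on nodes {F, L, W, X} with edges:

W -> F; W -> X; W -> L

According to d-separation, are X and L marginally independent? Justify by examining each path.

No

There is one path between X and L:
  1. X ← W → L — W:fork[open] ⇒ active
At least one path is unblocked, so d-separation fails.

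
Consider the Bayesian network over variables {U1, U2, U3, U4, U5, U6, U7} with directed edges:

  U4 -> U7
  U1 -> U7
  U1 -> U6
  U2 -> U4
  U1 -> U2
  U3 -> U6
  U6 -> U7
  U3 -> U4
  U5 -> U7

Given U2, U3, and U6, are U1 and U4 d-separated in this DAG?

Yes — U1 and U4 are d-separated given {U2, U3, U6}.

Enumerating the 5 paths from U1 to U4 and testing each for blocking by {U2, U3, U6}:
Path 1: U1 → U2 → U4
  U2 is a chain here and U2 is conditioned on, so the path is blocked at U2.
Path 2: U1 → U7 ← U6 ← U3 → U4
  U7 is a collider here and neither U7 nor any of its descendants is conditioned on, so the collider stays closed — the path is blocked at U7.
Path 3: U1 → U7 ← U4
  U7 is a collider here and neither U7 nor any of its descendants is conditioned on, so the collider stays closed — the path is blocked at U7.
Path 4: U1 → U6 → U7 ← U4
  U6 is a chain here and U6 is conditioned on, so the path is blocked at U6.
Path 5: U1 → U6 ← U3 → U4
  U3 is a fork here and U3 is conditioned on, so the path is blocked at U3.
Every path is blocked, so U1 and U4 are d-separated given {U2, U3, U6}.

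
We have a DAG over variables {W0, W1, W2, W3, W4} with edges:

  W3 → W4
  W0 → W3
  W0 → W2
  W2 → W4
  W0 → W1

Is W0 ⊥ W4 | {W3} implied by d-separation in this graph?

No

Enumerating the 2 paths from W0 to W4 and testing each for blocking by {W3}:
  1. W0 → W2 → W4 — W2:chain[open] ⇒ active
  2. W0 → W3 → W4 — W3:chain[blocks] ⇒ blocked
Since the path W0 → W2 → W4 is active, W0 and W4 are not d-separated given {W3}.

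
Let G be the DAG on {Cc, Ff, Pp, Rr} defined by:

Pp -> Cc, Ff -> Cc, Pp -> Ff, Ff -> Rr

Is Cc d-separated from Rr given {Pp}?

Enumerating the 2 paths from Cc to Rr and testing each for blocking by {Pp}:
Path 1: Cc ← Ff → Rr
  Ff is a fork and Ff is not conditioned on — no node blocks this path, so it is active.
Path 2: Cc ← Pp → Ff → Rr
  Pp is a fork here and Pp is conditioned on, so the path is blocked at Pp.
Because an active path exists, Cc and Rr are not d-separated.

No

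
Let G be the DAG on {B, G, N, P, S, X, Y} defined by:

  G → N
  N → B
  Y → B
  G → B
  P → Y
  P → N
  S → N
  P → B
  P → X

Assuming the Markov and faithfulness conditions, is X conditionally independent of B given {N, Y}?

There are 4 undirected paths between X and B; checking each against the conditioning set {N, Y}:
Path 1: X ← P → N ← G → B
  P is a fork and P is not conditioned on; N is a collider and N is conditioned on, which opens it; G is a fork and G is not conditioned on — no node blocks this path, so it is active.
Path 2: X ← P → N → B
  N is a chain here and N is conditioned on, so the path is blocked at N.
Path 3: X ← P → Y → B
  Y is a chain here and Y is conditioned on, so the path is blocked at Y.
Path 4: X ← P → B
  P is a fork and P is not conditioned on — no node blocks this path, so it is active.
At least one path is unblocked, so d-separation fails.

No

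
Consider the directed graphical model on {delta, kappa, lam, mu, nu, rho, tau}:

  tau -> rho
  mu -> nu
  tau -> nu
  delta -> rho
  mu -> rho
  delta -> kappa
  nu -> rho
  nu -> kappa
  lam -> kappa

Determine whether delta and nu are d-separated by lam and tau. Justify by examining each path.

Yes

We examine all 4 paths between delta and nu:
  1. delta → rho ← nu — rho:collider[blocks] ⇒ blocked
  2. delta → rho ← tau → nu — rho:collider[blocks]; tau:fork[blocks] ⇒ blocked
  3. delta → rho ← mu → nu — rho:collider[blocks]; mu:fork[open] ⇒ blocked
  4. delta → kappa ← nu — kappa:collider[blocks] ⇒ blocked
Every path is blocked, so delta and nu are d-separated given {lam, tau}.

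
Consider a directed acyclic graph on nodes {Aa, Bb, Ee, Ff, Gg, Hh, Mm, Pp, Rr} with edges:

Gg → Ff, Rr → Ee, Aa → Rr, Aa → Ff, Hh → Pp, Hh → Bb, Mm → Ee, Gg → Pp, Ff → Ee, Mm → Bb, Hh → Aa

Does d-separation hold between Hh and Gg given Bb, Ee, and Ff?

Enumerating the 5 paths from Hh to Gg and testing each for blocking by {Bb, Ee, Ff}:
Path 1: Hh → Aa → Rr → Ee ← Ff ← Gg
  Ff is a chain here and Ff is conditioned on, so the path is blocked at Ff.
Path 2: Hh → Aa → Ff ← Gg
  Aa is a chain and Aa is not conditioned on; Ff is a collider and Ff is conditioned on, which opens it — no node blocks this path, so it is active.
Path 3: Hh → Bb ← Mm → Ee ← Rr ← Aa → Ff ← Gg
  Bb is a collider and Bb is conditioned on, which opens it; Mm is a fork and Mm is not conditioned on; Ee is a collider and Ee is conditioned on, which opens it; Rr is a chain and Rr is not conditioned on; Aa is a fork and Aa is not conditioned on; Ff is a collider and Ff is conditioned on, which opens it — no node blocks this path, so it is active.
Path 4: Hh → Bb ← Mm → Ee ← Ff ← Gg
  Ff is a chain here and Ff is conditioned on, so the path is blocked at Ff.
Path 5: Hh → Pp ← Gg
  Pp is a collider here and neither Pp nor any of its descendants is conditioned on, so the collider stays closed — the path is blocked at Pp.
At least one path is unblocked, so d-separation fails.

No — Hh and Gg are not d-separated given {Bb, Ee, Ff}.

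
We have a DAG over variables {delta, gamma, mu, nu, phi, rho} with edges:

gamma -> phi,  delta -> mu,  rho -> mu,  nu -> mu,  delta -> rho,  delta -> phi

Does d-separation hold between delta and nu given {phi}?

We examine all 2 paths between delta and nu:
Path 1: delta → mu ← nu
  mu is a collider here and neither mu nor any of its descendants is conditioned on, so the collider stays closed — the path is blocked at mu.
Path 2: delta → rho → mu ← nu
  mu is a collider here and neither mu nor any of its descendants is conditioned on, so the collider stays closed — the path is blocked at mu.
Every path is blocked, so delta and nu are d-separated given {phi}.

Yes — delta and nu are d-separated given {phi}.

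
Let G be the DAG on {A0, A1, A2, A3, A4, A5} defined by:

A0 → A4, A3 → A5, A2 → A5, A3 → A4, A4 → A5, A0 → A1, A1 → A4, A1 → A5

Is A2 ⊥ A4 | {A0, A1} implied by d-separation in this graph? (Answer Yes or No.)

Enumerating the 4 paths from A2 to A4 and testing each for blocking by {A0, A1}:
Path 1: A2 → A5 ← A4
  A5 is a collider here and neither A5 nor any of its descendants is conditioned on, so the collider stays closed — the path is blocked at A5.
Path 2: A2 → A5 ← A3 → A4
  A5 is a collider here and neither A5 nor any of its descendants is conditioned on, so the collider stays closed — the path is blocked at A5.
Path 3: A2 → A5 ← A1 ← A0 → A4
  A5 is a collider here and neither A5 nor any of its descendants is conditioned on, so the collider stays closed — the path is blocked at A5.
Path 4: A2 → A5 ← A1 → A4
  A5 is a collider here and neither A5 nor any of its descendants is conditioned on, so the collider stays closed — the path is blocked at A5.
All paths are blocked; A2 ⊥ A4 | {A0, A1} holds.

Yes — A2 and A4 are d-separated given {A0, A1}.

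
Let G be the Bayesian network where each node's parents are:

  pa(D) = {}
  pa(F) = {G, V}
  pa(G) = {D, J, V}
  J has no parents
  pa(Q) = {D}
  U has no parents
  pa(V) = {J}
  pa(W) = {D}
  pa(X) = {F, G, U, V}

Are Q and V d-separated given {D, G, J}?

Yes — Q and V are d-separated given {D, G, J}.

There are 6 undirected paths between Q and V; checking each against the conditioning set {D, G, J}:
  1. Q ← D → G ← J → V — D:fork[blocks]; G:collider[open]; J:fork[blocks] ⇒ blocked
  2. Q ← D → G → F ← V — D:fork[blocks]; G:chain[blocks]; F:collider[blocks] ⇒ blocked
  3. Q ← D → G → F → X ← V — D:fork[blocks]; G:chain[blocks]; F:chain[open]; X:collider[blocks] ⇒ blocked
  4. Q ← D → G ← V — D:fork[blocks]; G:collider[open] ⇒ blocked
  5. Q ← D → G → X ← F ← V — D:fork[blocks]; G:chain[blocks]; X:collider[blocks]; F:chain[open] ⇒ blocked
  6. Q ← D → G → X ← V — D:fork[blocks]; G:chain[blocks]; X:collider[blocks] ⇒ blocked
All paths are blocked; Q ⊥ V | {D, G, J} holds.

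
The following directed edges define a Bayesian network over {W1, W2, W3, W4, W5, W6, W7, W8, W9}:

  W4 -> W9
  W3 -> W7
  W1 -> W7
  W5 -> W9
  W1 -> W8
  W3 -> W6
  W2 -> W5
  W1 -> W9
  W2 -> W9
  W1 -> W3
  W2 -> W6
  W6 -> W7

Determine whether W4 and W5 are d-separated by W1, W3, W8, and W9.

There are 6 undirected paths between W4 and W5; checking each against the conditioning set {W1, W3, W8, W9}:
Path 1: W4 → W9 ← W1 → W7 ← W3 → W6 ← W2 → W5
  W1 is a fork here and W1 is conditioned on, so the path is blocked at W1.
Path 2: W4 → W9 ← W1 → W7 ← W6 ← W2 → W5
  W1 is a fork here and W1 is conditioned on, so the path is blocked at W1.
Path 3: W4 → W9 ← W1 → W3 → W7 ← W6 ← W2 → W5
  W1 is a fork here and W1 is conditioned on, so the path is blocked at W1.
Path 4: W4 → W9 ← W1 → W3 → W6 ← W2 → W5
  W1 is a fork here and W1 is conditioned on, so the path is blocked at W1.
Path 5: W4 → W9 ← W2 → W5
  W9 is a collider and W9 is conditioned on, which opens it; W2 is a fork and W2 is not conditioned on — no node blocks this path, so it is active.
Path 6: W4 → W9 ← W5
  W9 is a collider and W9 is conditioned on, which opens it — no node blocks this path, so it is active.
At least one path is unblocked, so d-separation fails.

No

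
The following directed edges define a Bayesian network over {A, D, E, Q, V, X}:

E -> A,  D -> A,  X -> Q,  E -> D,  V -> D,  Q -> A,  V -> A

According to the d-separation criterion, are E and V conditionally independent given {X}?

Yes

4 paths connect E and V; each must be blocked for d-separation to hold:
Path 1: E → D ← V
  D is a collider here and neither D nor any of its descendants is conditioned on, so the collider stays closed — the path is blocked at D.
Path 2: E → D → A ← V
  A is a collider here and neither A nor any of its descendants is conditioned on, so the collider stays closed — the path is blocked at A.
Path 3: E → A ← D ← V
  A is a collider here and neither A nor any of its descendants is conditioned on, so the collider stays closed — the path is blocked at A.
Path 4: E → A ← V
  A is a collider here and neither A nor any of its descendants is conditioned on, so the collider stays closed — the path is blocked at A.
All paths are blocked; E ⊥ V | {X} holds.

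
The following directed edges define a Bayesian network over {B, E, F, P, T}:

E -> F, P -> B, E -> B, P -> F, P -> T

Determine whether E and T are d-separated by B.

No

There are 2 undirected paths between E and T; checking each against the conditioning set {B}:
Path 1: E → F ← P → T
  F is a collider here and neither F nor any of its descendants is conditioned on, so the collider stays closed — the path is blocked at F.
Path 2: E → B ← P → T
  B is a collider and B is conditioned on, which opens it; P is a fork and P is not conditioned on — no node blocks this path, so it is active.
Because an active path exists, E and T are not d-separated.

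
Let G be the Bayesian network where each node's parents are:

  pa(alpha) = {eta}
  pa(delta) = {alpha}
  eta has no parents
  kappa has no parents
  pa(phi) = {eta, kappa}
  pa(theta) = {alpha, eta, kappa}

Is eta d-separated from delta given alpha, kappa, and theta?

Yes

Enumerating the 3 paths from eta to delta and testing each for blocking by {alpha, kappa, theta}:
Path 1: eta → alpha → delta
  alpha is a chain here and alpha is conditioned on, so the path is blocked at alpha.
Path 2: eta → phi ← kappa → theta ← alpha → delta
  phi is a collider here and neither phi nor any of its descendants is conditioned on, so the collider stays closed — the path is blocked at phi.
Path 3: eta → theta ← alpha → delta
  alpha is a fork here and alpha is conditioned on, so the path is blocked at alpha.
Since every path is blocked, d-separation holds.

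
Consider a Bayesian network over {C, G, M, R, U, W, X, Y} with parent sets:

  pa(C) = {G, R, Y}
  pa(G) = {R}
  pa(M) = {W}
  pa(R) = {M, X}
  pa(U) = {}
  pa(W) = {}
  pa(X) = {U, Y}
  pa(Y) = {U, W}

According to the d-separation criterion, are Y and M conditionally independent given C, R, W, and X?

5 paths connect Y and M; each must be blocked for d-separation to hold:
  1. Y → C ← G ← R ← M — C:collider[open]; G:chain[open]; R:chain[blocks] ⇒ blocked
  2. Y → C ← R ← M — C:collider[open]; R:chain[blocks] ⇒ blocked
  3. Y → X → R ← M — X:chain[blocks]; R:collider[open] ⇒ blocked
  4. Y ← W → M — W:fork[blocks] ⇒ blocked
  5. Y ← U → X → R ← M — U:fork[open]; X:chain[blocks]; R:collider[open] ⇒ blocked
Every path is blocked, so Y and M are d-separated given {C, R, W, X}.

Yes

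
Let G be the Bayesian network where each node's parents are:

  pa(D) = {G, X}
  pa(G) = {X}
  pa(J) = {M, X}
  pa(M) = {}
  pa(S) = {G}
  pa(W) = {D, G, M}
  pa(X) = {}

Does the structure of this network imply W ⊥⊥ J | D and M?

No

We examine all 5 paths between W and J:
Path 1: W ← D ← G ← X → J
  D is a chain here and D is conditioned on, so the path is blocked at D.
Path 2: W ← D ← X → J
  D is a chain here and D is conditioned on, so the path is blocked at D.
Path 3: W ← G → D ← X → J
  G is a fork and G is not conditioned on; D is a collider and D is conditioned on, which opens it; X is a fork and X is not conditioned on — no node blocks this path, so it is active.
Path 4: W ← G ← X → J
  G is a chain and G is not conditioned on; X is a fork and X is not conditioned on — no node blocks this path, so it is active.
Path 5: W ← M → J
  M is a fork here and M is conditioned on, so the path is blocked at M.
At least one path is unblocked, so d-separation fails.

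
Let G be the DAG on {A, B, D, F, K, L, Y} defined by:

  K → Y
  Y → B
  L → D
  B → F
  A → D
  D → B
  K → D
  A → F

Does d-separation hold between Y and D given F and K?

No — Y and D are not d-separated given {F, K}.

Enumerating the 3 paths from Y to D and testing each for blocking by {F, K}:
  1. Y ← K → D — K:fork[blocks] ⇒ blocked
  2. Y → B → F ← A → D — B:chain[open]; F:collider[open]; A:fork[open] ⇒ active
  3. Y → B ← D — B:collider[open] ⇒ active
Because an active path exists, Y and D are not d-separated.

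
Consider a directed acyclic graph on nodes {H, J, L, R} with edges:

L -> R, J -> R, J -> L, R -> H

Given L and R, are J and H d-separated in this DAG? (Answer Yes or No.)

There are 2 undirected paths between J and H; checking each against the conditioning set {L, R}:
  1. J → L → R → H — L:chain[blocks]; R:chain[blocks] ⇒ blocked
  2. J → R → H — R:chain[blocks] ⇒ blocked
Since every path is blocked, d-separation holds.

Yes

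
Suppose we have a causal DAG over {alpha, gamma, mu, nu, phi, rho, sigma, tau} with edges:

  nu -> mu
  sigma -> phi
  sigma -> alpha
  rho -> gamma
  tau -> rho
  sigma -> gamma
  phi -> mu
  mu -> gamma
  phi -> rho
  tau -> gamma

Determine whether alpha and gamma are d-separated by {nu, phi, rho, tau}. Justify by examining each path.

No

We examine all 4 paths between alpha and gamma:
Path 1: alpha ← sigma → phi → rho ← tau → gamma
  phi is a chain here and phi is conditioned on, so the path is blocked at phi.
Path 2: alpha ← sigma → phi → rho → gamma
  phi is a chain here and phi is conditioned on, so the path is blocked at phi.
Path 3: alpha ← sigma → phi → mu → gamma
  phi is a chain here and phi is conditioned on, so the path is blocked at phi.
Path 4: alpha ← sigma → gamma
  sigma is a fork and sigma is not conditioned on — no node blocks this path, so it is active.
At least one path is unblocked, so d-separation fails.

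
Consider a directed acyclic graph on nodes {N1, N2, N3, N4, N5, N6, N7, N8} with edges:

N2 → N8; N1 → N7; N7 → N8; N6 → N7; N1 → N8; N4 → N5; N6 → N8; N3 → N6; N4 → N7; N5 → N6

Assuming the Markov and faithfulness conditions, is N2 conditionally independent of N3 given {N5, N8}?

There are 5 undirected paths between N2 and N3; checking each against the conditioning set {N5, N8}:
Path 1: N2 → N8 ← N7 ← N4 → N5 → N6 ← N3
  N5 is a chain here and N5 is conditioned on, so the path is blocked at N5.
Path 2: N2 → N8 ← N7 ← N6 ← N3
  N8 is a collider and N8 is conditioned on, which opens it; N7 is a chain and N7 is not conditioned on; N6 is a chain and N6 is not conditioned on — no node blocks this path, so it is active.
Path 3: N2 → N8 ← N6 ← N3
  N8 is a collider and N8 is conditioned on, which opens it; N6 is a chain and N6 is not conditioned on — no node blocks this path, so it is active.
Path 4: N2 → N8 ← N1 → N7 ← N4 → N5 → N6 ← N3
  N5 is a chain here and N5 is conditioned on, so the path is blocked at N5.
Path 5: N2 → N8 ← N1 → N7 ← N6 ← N3
  N8 is a collider and N8 is conditioned on, which opens it; N1 is a fork and N1 is not conditioned on; N7 is a collider and its descendant N8 is conditioned on, which opens it; N6 is a chain and N6 is not conditioned on — no node blocks this path, so it is active.
At least one path is unblocked, so d-separation fails.

No — N2 and N3 are not d-separated given {N5, N8}.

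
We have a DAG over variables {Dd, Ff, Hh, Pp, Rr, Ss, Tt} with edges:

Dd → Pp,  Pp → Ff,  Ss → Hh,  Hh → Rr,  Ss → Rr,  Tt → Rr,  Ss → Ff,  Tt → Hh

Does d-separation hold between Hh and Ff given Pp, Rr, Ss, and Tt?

Yes — Hh and Ff are d-separated given {Pp, Rr, Ss, Tt}.

We examine all 3 paths between Hh and Ff:
  1. Hh ← Ss → Ff — Ss:fork[blocks] ⇒ blocked
  2. Hh ← Tt → Rr ← Ss → Ff — Tt:fork[blocks]; Rr:collider[open]; Ss:fork[blocks] ⇒ blocked
  3. Hh → Rr ← Ss → Ff — Rr:collider[open]; Ss:fork[blocks] ⇒ blocked
Since every path is blocked, d-separation holds.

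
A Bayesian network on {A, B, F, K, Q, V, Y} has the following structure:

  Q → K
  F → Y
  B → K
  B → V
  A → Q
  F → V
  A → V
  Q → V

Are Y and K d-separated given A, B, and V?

No

There are 3 undirected paths between Y and K; checking each against the conditioning set {A, B, V}:
Path 1: Y ← F → V ← Q → K
  F is a fork and F is not conditioned on; V is a collider and V is conditioned on, which opens it; Q is a fork and Q is not conditioned on — no node blocks this path, so it is active.
Path 2: Y ← F → V ← B → K
  B is a fork here and B is conditioned on, so the path is blocked at B.
Path 3: Y ← F → V ← A → Q → K
  A is a fork here and A is conditioned on, so the path is blocked at A.
Because an active path exists, Y and K are not d-separated.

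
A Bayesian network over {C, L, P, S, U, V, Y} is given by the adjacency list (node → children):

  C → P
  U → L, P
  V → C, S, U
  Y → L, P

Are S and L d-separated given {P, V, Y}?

Enumerating the 4 paths from S to L and testing each for blocking by {P, V, Y}:
  1. S ← V → U → P ← Y → L — V:fork[blocks]; U:chain[open]; P:collider[open]; Y:fork[blocks] ⇒ blocked
  2. S ← V → U → L — V:fork[blocks]; U:chain[open] ⇒ blocked
  3. S ← V → C → P ← U → L — V:fork[blocks]; C:chain[open]; P:collider[open]; U:fork[open] ⇒ blocked
  4. S ← V → C → P ← Y → L — V:fork[blocks]; C:chain[open]; P:collider[open]; Y:fork[blocks] ⇒ blocked
Since every path is blocked, d-separation holds.

Yes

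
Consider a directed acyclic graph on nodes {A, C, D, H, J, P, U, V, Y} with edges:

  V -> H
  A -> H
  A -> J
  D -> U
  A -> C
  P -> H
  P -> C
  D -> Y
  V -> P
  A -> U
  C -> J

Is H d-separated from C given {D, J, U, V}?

4 paths connect H and C; each must be blocked for d-separation to hold:
Path 1: H ← A → C
  A is a fork and A is not conditioned on — no node blocks this path, so it is active.
Path 2: H ← A → J ← C
  A is a fork and A is not conditioned on; J is a collider and J is conditioned on, which opens it — no node blocks this path, so it is active.
Path 3: H ← V → P → C
  V is a fork here and V is conditioned on, so the path is blocked at V.
Path 4: H ← P → C
  P is a fork and P is not conditioned on — no node blocks this path, so it is active.
At least one path is unblocked, so d-separation fails.

No — H and C are not d-separated given {D, J, U, V}.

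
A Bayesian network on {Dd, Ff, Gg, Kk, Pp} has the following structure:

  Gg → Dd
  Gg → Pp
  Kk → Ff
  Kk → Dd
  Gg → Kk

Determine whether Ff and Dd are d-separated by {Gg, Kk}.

Yes

There are 2 undirected paths between Ff and Dd; checking each against the conditioning set {Gg, Kk}:
Path 1: Ff ← Kk ← Gg → Dd
  Kk is a chain here and Kk is conditioned on, so the path is blocked at Kk.
Path 2: Ff ← Kk → Dd
  Kk is a fork here and Kk is conditioned on, so the path is blocked at Kk.
All paths are blocked; Ff ⊥ Dd | {Gg, Kk} holds.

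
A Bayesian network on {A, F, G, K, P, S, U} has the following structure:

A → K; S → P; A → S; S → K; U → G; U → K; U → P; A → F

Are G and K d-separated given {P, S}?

We examine all 3 paths between G and K:
Path 1: G ← U → P ← S ← A → K
  S is a chain here and S is conditioned on, so the path is blocked at S.
Path 2: G ← U → P ← S → K
  S is a fork here and S is conditioned on, so the path is blocked at S.
Path 3: G ← U → K
  U is a fork and U is not conditioned on — no node blocks this path, so it is active.
Since the path G ← U → K is active, G and K are not d-separated given {P, S}.

No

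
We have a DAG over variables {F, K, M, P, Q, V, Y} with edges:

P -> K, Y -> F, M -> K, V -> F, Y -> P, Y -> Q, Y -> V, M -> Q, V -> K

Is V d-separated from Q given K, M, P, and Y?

6 paths connect V and Q; each must be blocked for d-separation to hold:
Path 1: V → F ← Y → P → K ← M → Q
  F is a collider here and neither F nor any of its descendants is conditioned on, so the collider stays closed — the path is blocked at F.
Path 2: V → F ← Y → Q
  F is a collider here and neither F nor any of its descendants is conditioned on, so the collider stays closed — the path is blocked at F.
Path 3: V ← Y → P → K ← M → Q
  Y is a fork here and Y is conditioned on, so the path is blocked at Y.
Path 4: V ← Y → Q
  Y is a fork here and Y is conditioned on, so the path is blocked at Y.
Path 5: V → K ← P ← Y → Q
  P is a chain here and P is conditioned on, so the path is blocked at P.
Path 6: V → K ← M → Q
  M is a fork here and M is conditioned on, so the path is blocked at M.
All paths are blocked; V ⊥ Q | {K, M, P, Y} holds.

Yes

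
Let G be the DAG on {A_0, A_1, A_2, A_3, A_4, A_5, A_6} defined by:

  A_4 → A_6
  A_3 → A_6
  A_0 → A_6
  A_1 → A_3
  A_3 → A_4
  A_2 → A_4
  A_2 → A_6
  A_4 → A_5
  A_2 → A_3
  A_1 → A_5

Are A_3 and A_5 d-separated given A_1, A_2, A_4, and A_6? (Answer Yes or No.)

Yes

Enumerating the 6 paths from A_3 to A_5 and testing each for blocking by {A_1, A_2, A_4, A_6}:
  1. A_3 ← A_2 → A_4 → A_5 — A_2:fork[blocks]; A_4:chain[blocks] ⇒ blocked
  2. A_3 ← A_2 → A_6 ← A_4 → A_5 — A_2:fork[blocks]; A_6:collider[open]; A_4:fork[blocks] ⇒ blocked
  3. A_3 → A_4 → A_5 — A_4:chain[blocks] ⇒ blocked
  4. A_3 → A_6 ← A_2 → A_4 → A_5 — A_6:collider[open]; A_2:fork[blocks]; A_4:chain[blocks] ⇒ blocked
  5. A_3 → A_6 ← A_4 → A_5 — A_6:collider[open]; A_4:fork[blocks] ⇒ blocked
  6. A_3 ← A_1 → A_5 — A_1:fork[blocks] ⇒ blocked
All paths are blocked; A_3 ⊥ A_5 | {A_1, A_2, A_4, A_6} holds.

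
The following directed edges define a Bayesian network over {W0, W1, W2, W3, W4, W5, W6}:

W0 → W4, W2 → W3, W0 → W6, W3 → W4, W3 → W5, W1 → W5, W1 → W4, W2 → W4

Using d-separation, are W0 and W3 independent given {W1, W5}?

Yes — W0 and W3 are d-separated given {W1, W5}.

Enumerating the 3 paths from W0 to W3 and testing each for blocking by {W1, W5}:
  1. W0 → W4 ← W1 → W5 ← W3 — W4:collider[blocks]; W1:fork[blocks]; W5:collider[open] ⇒ blocked
  2. W0 → W4 ← W2 → W3 — W4:collider[blocks]; W2:fork[open] ⇒ blocked
  3. W0 → W4 ← W3 — W4:collider[blocks] ⇒ blocked
All paths are blocked; W0 ⊥ W3 | {W1, W5} holds.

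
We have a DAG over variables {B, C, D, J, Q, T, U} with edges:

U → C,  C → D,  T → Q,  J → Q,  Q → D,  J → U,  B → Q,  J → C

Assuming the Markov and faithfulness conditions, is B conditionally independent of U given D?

Enumerating the 4 paths from B to U and testing each for blocking by {D}:
Path 1: B → Q → D ← C ← J → U
  Q is a chain and Q is not conditioned on; D is a collider and D is conditioned on, which opens it; C is a chain and C is not conditioned on; J is a fork and J is not conditioned on — no node blocks this path, so it is active.
Path 2: B → Q → D ← C ← U
  Q is a chain and Q is not conditioned on; D is a collider and D is conditioned on, which opens it; C is a chain and C is not conditioned on — no node blocks this path, so it is active.
Path 3: B → Q ← J → C ← U
  Q is a collider and its descendant D is conditioned on, which opens it; J is a fork and J is not conditioned on; C is a collider and its descendant D is conditioned on, which opens it — no node blocks this path, so it is active.
Path 4: B → Q ← J → U
  Q is a collider and its descendant D is conditioned on, which opens it; J is a fork and J is not conditioned on — no node blocks this path, so it is active.
Since the path B → Q → D ← C ← J → U is active, B and U are not d-separated given {D}.

No — B and U are not d-separated given {D}.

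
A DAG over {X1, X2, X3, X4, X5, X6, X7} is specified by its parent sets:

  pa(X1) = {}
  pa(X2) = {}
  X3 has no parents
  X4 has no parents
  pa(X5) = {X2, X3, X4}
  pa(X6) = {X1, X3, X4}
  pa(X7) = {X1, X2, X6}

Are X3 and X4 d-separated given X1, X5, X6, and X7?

Enumerating the 6 paths from X3 to X4 and testing each for blocking by {X1, X5, X6, X7}:
  1. X3 → X6 ← X1 → X7 ← X2 → X5 ← X4 — X6:collider[open]; X1:fork[blocks]; X7:collider[open]; X2:fork[open]; X5:collider[open] ⇒ blocked
  2. X3 → X6 → X7 ← X2 → X5 ← X4 — X6:chain[blocks]; X7:collider[open]; X2:fork[open]; X5:collider[open] ⇒ blocked
  3. X3 → X6 ← X4 — X6:collider[open] ⇒ active
  4. X3 → X5 ← X2 → X7 ← X6 ← X4 — X5:collider[open]; X2:fork[open]; X7:collider[open]; X6:chain[blocks] ⇒ blocked
  5. X3 → X5 ← X2 → X7 ← X1 → X6 ← X4 — X5:collider[open]; X2:fork[open]; X7:collider[open]; X1:fork[blocks]; X6:collider[open] ⇒ blocked
  6. X3 → X5 ← X4 — X5:collider[open] ⇒ active
Since the path X3 → X6 ← X4 is active, X3 and X4 are not d-separated given {X1, X5, X6, X7}.

No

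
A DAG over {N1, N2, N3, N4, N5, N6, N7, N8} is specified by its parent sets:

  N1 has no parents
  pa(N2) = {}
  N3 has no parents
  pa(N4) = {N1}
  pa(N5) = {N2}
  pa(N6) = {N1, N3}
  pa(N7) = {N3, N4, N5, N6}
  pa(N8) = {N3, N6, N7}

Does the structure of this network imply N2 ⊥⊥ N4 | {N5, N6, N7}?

We examine all 6 paths between N2 and N4:
Path 1: N2 → N5 → N7 ← N3 → N8 ← N6 ← N1 → N4
  N5 is a chain here and N5 is conditioned on, so the path is blocked at N5.
Path 2: N2 → N5 → N7 ← N3 → N6 ← N1 → N4
  N5 is a chain here and N5 is conditioned on, so the path is blocked at N5.
Path 3: N2 → N5 → N7 → N8 ← N3 → N6 ← N1 → N4
  N5 is a chain here and N5 is conditioned on, so the path is blocked at N5.
Path 4: N2 → N5 → N7 → N8 ← N6 ← N1 → N4
  N5 is a chain here and N5 is conditioned on, so the path is blocked at N5.
Path 5: N2 → N5 → N7 ← N6 ← N1 → N4
  N5 is a chain here and N5 is conditioned on, so the path is blocked at N5.
Path 6: N2 → N5 → N7 ← N4
  N5 is a chain here and N5 is conditioned on, so the path is blocked at N5.
Every path is blocked, so N2 and N4 are d-separated given {N5, N6, N7}.

Yes — N2 and N4 are d-separated given {N5, N6, N7}.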